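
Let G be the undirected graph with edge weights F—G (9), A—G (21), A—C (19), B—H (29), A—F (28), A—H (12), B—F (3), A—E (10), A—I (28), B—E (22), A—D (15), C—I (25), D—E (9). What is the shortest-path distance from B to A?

31

Comparing a few candidate routes:
B → F → A: 3 + 28 = 31
B → F → G → A: 3 + 9 + 21 = 33
B → E → A: 22 + 10 = 32
B → H → A: 29 + 12 = 41
Best route has total 31.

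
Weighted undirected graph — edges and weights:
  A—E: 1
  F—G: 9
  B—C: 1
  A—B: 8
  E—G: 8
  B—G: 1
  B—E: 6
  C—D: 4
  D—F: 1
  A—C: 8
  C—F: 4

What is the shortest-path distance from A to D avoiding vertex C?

Routes from A to D avoiding C:
A - E - B - G - F - D: 1 + 6 + 1 + 9 + 1 = 18
A - B - G - F - D: 8 + 1 + 9 + 1 = 19
A - B - E - G - F - D: 8 + 6 + 8 + 9 + 1 = 32
A - E - G - F - D: 1 + 8 + 9 + 1 = 19
Best route has total 18.

18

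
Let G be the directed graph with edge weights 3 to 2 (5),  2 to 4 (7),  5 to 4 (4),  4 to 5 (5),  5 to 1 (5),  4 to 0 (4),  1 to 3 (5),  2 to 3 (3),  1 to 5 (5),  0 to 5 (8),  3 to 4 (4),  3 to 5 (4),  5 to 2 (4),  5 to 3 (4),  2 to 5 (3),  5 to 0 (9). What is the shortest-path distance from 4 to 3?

9

Some routes from 4 to 3:
4→0→5→2→3: 4 + 8 + 4 + 3 = 19
4→5→3: 5 + 4 = 9
4→0→5→3: 4 + 8 + 4 = 16
4→5→1→3: 5 + 5 + 5 = 15
4→5→2→3: 5 + 4 + 3 = 12
Shortest: 9.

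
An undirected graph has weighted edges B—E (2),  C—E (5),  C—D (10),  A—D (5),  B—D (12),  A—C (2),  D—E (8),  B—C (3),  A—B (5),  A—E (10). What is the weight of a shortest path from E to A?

Some routes from E to A:
E → C → A: 5 + 2 = 7
E → B → A: 2 + 5 = 7
E → B → C → A: 2 + 3 + 2 = 7
E → A: 10
E → C → B → A: 5 + 3 + 5 = 13
E → D → A: 8 + 5 = 13
Best route has total 7.

7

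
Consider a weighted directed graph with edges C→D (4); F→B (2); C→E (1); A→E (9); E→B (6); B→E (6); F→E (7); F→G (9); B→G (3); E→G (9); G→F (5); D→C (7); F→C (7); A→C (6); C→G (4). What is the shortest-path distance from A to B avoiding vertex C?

Routes from A to B avoiding C:
A - E - B: 9 + 6 = 15
A - E - G - F - B: 9 + 9 + 5 + 2 = 25
The minimum is 15.

15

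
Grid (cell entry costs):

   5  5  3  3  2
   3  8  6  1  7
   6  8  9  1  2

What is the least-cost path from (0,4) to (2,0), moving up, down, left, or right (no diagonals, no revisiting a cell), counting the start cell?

Path r0c4 → r0c3 → r0c2 → r0c1 → r0c0 → r1c0 → r2c0: 2 + 3 + 3 + 5 + 5 + 3 + 6 = 27.

27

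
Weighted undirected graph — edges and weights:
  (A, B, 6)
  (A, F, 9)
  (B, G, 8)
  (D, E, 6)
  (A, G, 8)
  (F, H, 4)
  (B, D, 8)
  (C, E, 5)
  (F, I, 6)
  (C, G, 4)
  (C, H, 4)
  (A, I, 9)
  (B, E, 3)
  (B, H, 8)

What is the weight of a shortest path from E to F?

Comparing a few candidate routes:
E→B→H→F: 3 + 8 + 4 = 15
E→B→G→C→H→F: 3 + 8 + 4 + 4 + 4 = 23
E→B→A→F: 3 + 6 + 9 = 18
E→C→H→F: 5 + 4 + 4 = 13
Shortest: 13.

13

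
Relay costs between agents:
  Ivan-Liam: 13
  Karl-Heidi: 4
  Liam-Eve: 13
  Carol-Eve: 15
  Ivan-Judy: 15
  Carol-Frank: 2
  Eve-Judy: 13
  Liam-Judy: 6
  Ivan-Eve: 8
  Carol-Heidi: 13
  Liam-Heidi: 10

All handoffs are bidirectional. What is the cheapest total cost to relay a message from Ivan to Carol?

23

A few of the Ivan→Carol routes:
Ivan -> Eve -> Carol: 8 + 15 = 23
Ivan -> Liam -> Heidi -> Carol: 13 + 10 + 13 = 36
Ivan -> Liam -> Eve -> Carol: 13 + 13 + 15 = 41
Best route has total 23.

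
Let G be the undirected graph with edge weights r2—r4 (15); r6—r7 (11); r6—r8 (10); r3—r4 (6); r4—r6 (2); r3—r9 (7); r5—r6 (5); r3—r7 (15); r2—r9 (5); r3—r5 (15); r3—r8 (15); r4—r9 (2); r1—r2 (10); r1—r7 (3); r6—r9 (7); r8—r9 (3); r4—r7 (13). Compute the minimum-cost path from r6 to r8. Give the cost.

7

Checking several routes:
r6 - r4 - r3 - r9 - r8: 2 + 6 + 7 + 3 = 18
r6 - r4 - r9 - r8: 2 + 2 + 3 = 7
r6 - r9 - r8: 7 + 3 = 10
r6 - r8: 10
The minimum is 7.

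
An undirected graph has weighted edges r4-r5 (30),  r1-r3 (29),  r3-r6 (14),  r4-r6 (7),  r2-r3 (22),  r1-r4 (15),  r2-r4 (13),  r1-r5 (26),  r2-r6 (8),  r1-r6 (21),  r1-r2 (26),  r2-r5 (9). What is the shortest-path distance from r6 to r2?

8

A few of the r6→r2 routes:
r6 -> r2: 8
r6 -> r3 -> r2: 14 + 22 = 36
r6 -> r4 -> r2: 7 + 13 = 20
Best route has total 8.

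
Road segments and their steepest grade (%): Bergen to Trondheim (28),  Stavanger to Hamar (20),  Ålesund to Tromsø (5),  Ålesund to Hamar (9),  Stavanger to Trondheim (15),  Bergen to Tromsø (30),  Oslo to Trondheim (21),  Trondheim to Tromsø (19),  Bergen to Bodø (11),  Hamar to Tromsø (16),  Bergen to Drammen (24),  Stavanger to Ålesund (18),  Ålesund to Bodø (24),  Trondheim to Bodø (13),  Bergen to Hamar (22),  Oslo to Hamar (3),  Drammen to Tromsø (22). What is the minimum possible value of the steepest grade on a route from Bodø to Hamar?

Some routes from Bodø to Hamar:
Bodø -> Trondheim -> Stavanger -> Ålesund -> Tromsø -> Hamar: max(13, 15, 18, 5, 16) = 18
Bodø -> Trondheim -> Stavanger -> Ålesund -> Hamar: max(13, 15, 18, 9) = 18
Bodø -> Trondheim -> Stavanger -> Hamar: max(13, 15, 20) = 20
Bodø -> Trondheim -> Tromsø -> Hamar: max(13, 19, 16) = 19
Bodø -> Trondheim -> Tromsø -> Ålesund -> Hamar: max(13, 19, 5, 9) = 19
Bodø -> Trondheim -> Tromsø -> Ålesund -> Stavanger -> Hamar: max(13, 19, 5, 18, 20) = 20
The minimum achievable maximum is 18%.

18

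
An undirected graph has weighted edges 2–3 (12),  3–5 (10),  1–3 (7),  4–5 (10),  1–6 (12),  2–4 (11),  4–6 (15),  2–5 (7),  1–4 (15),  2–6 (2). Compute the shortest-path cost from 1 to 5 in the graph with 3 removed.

Checking several routes:
1 -> 4 -> 2 -> 5: 15 + 11 + 7 = 33
1 -> 6 -> 2 -> 4 -> 5: 12 + 2 + 11 + 10 = 35
1 -> 6 -> 2 -> 5: 12 + 2 + 7 = 21
1 -> 6 -> 4 -> 5: 12 + 15 + 10 = 37
1 -> 4 -> 5: 15 + 10 = 25
Best route has total 21.

21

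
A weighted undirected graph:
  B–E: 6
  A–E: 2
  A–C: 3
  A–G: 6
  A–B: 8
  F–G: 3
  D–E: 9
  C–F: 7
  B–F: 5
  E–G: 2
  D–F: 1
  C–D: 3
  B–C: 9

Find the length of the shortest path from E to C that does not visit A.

A few of the E→C routes:
E-G-F-C: 2 + 3 + 7 = 12
E-D-C: 9 + 3 = 12
E-G-F-D-C: 2 + 3 + 1 + 3 = 9
The minimum is 9.

9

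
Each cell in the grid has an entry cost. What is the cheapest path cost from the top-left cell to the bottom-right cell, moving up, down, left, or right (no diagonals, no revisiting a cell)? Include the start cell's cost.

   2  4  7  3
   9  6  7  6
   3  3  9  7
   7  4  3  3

One optimal route is r0c0 r0c1 r1c1 r2c1 r3c1 r3c2 r3c3.
Its cost is 2 + 4 + 6 + 3 + 4 + 3 + 3 = 25.

25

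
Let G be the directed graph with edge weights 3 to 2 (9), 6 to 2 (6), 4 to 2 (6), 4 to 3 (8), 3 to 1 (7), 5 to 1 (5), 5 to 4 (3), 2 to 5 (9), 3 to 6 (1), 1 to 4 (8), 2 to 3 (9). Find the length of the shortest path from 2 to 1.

14

Candidate routes:
2 → 3 → 1: 9 + 7 = 16
2 → 5 → 4 → 3 → 1: 9 + 3 + 8 + 7 = 27
2 → 5 → 1: 9 + 5 = 14
The minimum is 14.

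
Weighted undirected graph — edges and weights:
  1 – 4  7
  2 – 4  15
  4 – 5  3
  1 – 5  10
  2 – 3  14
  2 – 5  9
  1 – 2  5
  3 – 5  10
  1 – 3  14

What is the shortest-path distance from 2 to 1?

5

Some routes from 2 to 1:
2 -> 4 -> 1: 15 + 7 = 22
2 -> 5 -> 4 -> 1: 9 + 3 + 7 = 19
2 -> 5 -> 1: 9 + 10 = 19
2 -> 4 -> 5 -> 1: 15 + 3 + 10 = 28
2 -> 1: 5
The minimum is 5.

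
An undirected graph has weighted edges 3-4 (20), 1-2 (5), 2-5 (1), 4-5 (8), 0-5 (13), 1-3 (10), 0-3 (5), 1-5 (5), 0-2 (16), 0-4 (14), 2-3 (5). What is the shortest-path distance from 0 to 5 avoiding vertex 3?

Candidate routes:
0-2-1-5: 16 + 5 + 5 = 26
0-5: 13
0-2-5: 16 + 1 = 17
0-4-5: 14 + 8 = 22
The minimum is 13.

13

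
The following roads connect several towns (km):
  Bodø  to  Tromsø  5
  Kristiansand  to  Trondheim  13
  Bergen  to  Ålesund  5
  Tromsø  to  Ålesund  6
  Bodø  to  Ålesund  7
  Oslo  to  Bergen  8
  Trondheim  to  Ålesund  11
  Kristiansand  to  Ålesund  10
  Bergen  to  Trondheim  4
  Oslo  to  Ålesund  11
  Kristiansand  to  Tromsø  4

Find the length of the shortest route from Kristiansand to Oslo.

21

Some routes from Kristiansand to Oslo:
Kristiansand→Tromsø→Ålesund→Bergen→Oslo: 4 + 6 + 5 + 8 = 23
Kristiansand→Tromsø→Ålesund→Oslo: 4 + 6 + 11 = 21
Kristiansand→Ålesund→Oslo: 10 + 11 = 21
Kristiansand→Ålesund→Bergen→Oslo: 10 + 5 + 8 = 23
Shortest: 21 km.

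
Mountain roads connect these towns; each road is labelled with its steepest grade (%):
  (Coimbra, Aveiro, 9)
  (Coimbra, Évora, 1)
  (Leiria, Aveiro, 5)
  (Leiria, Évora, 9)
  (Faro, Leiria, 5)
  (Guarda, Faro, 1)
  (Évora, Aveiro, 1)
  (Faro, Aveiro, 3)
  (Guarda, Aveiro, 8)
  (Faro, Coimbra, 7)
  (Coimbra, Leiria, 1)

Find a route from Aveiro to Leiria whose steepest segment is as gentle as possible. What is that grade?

1

Checking several routes:
Aveiro - Évora - Coimbra - Leiria: max(1, 1, 1) = 1
Aveiro - Faro - Leiria: max(3, 5) = 5
Aveiro - Leiria: max(5) = 5
Smallest bottleneck: 1%.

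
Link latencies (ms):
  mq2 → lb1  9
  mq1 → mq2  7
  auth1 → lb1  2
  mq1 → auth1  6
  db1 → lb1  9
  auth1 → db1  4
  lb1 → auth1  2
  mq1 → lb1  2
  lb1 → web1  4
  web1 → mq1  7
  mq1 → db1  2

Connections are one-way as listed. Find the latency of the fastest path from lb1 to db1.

Routes from lb1 to db1:
lb1 - web1 - mq1 - db1: 4 + 7 + 2 = 13
lb1 - auth1 - db1: 2 + 4 = 6
lb1 - web1 - mq1 - auth1 - db1: 4 + 7 + 6 + 4 = 21
The minimum is 6 ms.

6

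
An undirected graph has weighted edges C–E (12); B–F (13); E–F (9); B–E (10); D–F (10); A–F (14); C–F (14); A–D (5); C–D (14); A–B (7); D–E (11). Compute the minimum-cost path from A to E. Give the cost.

A few of the A→E routes:
A -> D -> E: 5 + 11 = 16
A -> F -> E: 14 + 9 = 23
A -> D -> F -> E: 5 + 10 + 9 = 24
A -> B -> E: 7 + 10 = 17
The minimum is 16.

16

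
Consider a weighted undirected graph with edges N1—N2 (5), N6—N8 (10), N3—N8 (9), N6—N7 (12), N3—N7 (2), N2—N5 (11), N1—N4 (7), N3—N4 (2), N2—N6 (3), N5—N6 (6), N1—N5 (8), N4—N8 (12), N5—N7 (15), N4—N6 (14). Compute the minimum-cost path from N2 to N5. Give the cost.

9

A few of the N2→N5 routes:
N2 -> N1 -> N4 -> N3 -> N7 -> N5: 5 + 7 + 2 + 2 + 15 = 31
N2 -> N6 -> N7 -> N5: 3 + 12 + 15 = 30
N2 -> N6 -> N5: 3 + 6 = 9
N2 -> N1 -> N4 -> N6 -> N5: 5 + 7 + 14 + 6 = 32
N2 -> N5: 11
N2 -> N1 -> N5: 5 + 8 = 13
Best route has total 9.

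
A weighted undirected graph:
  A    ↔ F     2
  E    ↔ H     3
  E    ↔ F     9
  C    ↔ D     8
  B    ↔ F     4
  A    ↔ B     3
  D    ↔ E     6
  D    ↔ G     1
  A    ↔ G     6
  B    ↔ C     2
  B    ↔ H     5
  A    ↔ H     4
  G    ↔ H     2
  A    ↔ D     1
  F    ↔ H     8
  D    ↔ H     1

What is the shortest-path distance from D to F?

A few of the D→F routes:
D → H → A → F: 1 + 4 + 2 = 7
D → A → B → F: 1 + 3 + 4 = 8
D → A → F: 1 + 2 = 3
D → G → A → F: 1 + 6 + 2 = 9
The minimum is 3.

3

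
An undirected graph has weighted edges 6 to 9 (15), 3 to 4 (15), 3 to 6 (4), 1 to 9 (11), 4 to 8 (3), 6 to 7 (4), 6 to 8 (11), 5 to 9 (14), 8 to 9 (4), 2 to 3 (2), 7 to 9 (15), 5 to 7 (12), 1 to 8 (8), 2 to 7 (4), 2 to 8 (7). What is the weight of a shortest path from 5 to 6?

Some routes from 5 to 6:
5 - 7 - 2 - 3 - 6: 12 + 4 + 2 + 4 = 22
5 - 7 - 6: 12 + 4 = 16
5 - 9 - 8 - 6: 14 + 4 + 11 = 29
The minimum is 16.

16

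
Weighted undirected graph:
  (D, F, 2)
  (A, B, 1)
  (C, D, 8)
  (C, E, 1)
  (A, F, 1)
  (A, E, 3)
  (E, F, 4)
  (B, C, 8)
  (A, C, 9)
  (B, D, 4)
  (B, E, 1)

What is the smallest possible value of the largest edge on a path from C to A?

1

Checking several routes:
C → E → F → A: max(1, 4, 1) = 4
C → E → B → A: max(1, 1, 1) = 1
C → E → F → D → B → A: max(1, 4, 2, 4, 1) = 4
C → E → A: max(1, 3) = 3
C → E → B → D → F → A: max(1, 1, 4, 2, 1) = 4
The minimum achievable maximum is 1.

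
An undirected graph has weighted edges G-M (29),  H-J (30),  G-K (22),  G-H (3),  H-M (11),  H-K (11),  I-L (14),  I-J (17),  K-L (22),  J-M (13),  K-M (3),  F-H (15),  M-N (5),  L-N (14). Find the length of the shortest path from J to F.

39

Comparing a few candidate routes:
J-M-K-H-F: 13 + 3 + 11 + 15 = 42
J-M-K-G-H-F: 13 + 3 + 22 + 3 + 15 = 56
J-H-F: 30 + 15 = 45
J-M-G-H-F: 13 + 29 + 3 + 15 = 60
J-M-H-F: 13 + 11 + 15 = 39
Best route has total 39.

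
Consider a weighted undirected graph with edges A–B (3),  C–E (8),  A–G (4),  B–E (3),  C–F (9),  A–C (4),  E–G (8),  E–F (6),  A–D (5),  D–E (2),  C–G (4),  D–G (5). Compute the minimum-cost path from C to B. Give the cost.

Comparing a few candidate routes:
C-G-A-B: 4 + 4 + 3 = 11
C-E-B: 8 + 3 = 11
C-A-B: 4 + 3 = 7
Best route has total 7.

7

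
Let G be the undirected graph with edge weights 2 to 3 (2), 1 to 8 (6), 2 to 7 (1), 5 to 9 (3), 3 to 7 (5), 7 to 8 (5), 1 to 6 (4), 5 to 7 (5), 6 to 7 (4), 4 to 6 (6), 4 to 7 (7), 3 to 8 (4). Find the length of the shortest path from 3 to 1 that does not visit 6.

10

Routes from 3 to 1 avoiding 6:
3→2→7→8→1: 2 + 1 + 5 + 6 = 14
3→8→1: 4 + 6 = 10
3→7→8→1: 5 + 5 + 6 = 16
Best route has total 10.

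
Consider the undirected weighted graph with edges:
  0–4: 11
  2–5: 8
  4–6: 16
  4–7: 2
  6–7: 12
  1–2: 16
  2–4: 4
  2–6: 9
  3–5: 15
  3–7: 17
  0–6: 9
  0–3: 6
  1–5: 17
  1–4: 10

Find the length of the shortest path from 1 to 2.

Checking several routes:
1→4→6→2: 10 + 16 + 9 = 35
1→2: 16
1→5→2: 17 + 8 = 25
1→4→7→6→2: 10 + 2 + 12 + 9 = 33
1→4→2: 10 + 4 = 14
Shortest: 14.

14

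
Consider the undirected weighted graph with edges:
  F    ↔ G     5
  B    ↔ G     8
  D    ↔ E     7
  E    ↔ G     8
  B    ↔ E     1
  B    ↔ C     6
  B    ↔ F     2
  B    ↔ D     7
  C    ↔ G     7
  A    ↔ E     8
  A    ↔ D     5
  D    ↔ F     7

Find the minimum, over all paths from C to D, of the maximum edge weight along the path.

Some routes from C to D:
C - G - F - B - D: max(7, 5, 2, 7) = 7
C - G - F - D: max(7, 5, 7) = 7
C - G - F - B - E - D: max(7, 5, 2, 1, 7) = 7
C - B - E - D: max(6, 1, 7) = 7
C - B - F - D: max(6, 2, 7) = 7
C - B - D: max(6, 7) = 7
Smallest bottleneck: 7.

7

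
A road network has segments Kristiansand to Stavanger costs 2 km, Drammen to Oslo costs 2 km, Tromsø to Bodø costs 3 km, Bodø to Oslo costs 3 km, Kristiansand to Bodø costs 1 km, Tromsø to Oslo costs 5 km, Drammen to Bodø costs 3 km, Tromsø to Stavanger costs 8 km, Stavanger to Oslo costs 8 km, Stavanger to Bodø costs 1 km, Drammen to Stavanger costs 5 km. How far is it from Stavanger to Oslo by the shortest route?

Some routes from Stavanger to Oslo:
Stavanger → Drammen → Oslo: 5 + 2 = 7
Stavanger → Kristiansand → Bodø → Oslo: 2 + 1 + 3 = 6
Stavanger → Bodø → Drammen → Oslo: 1 + 3 + 2 = 6
Stavanger → Bodø → Oslo: 1 + 3 = 4
Shortest: 4 km.

4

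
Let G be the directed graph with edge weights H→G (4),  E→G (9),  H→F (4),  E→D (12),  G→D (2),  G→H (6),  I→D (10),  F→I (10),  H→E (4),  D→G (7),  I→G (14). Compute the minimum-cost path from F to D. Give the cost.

Paths from F to D:
F-I-D: 10 + 10 = 20
F-I-G-H-E-D: 10 + 14 + 6 + 4 + 12 = 46
F-I-G-D: 10 + 14 + 2 = 26
The minimum is 20.

20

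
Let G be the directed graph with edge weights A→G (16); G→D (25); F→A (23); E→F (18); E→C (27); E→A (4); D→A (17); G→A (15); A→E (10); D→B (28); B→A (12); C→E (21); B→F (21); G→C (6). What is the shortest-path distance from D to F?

Paths from D to F:
D→A→E→F: 17 + 10 + 18 = 45
D→B→F: 28 + 21 = 49
D→B→A→G→C→E→F: 28 + 12 + 16 + 6 + 21 + 18 = 101
D→A→G→C→E→F: 17 + 16 + 6 + 21 + 18 = 78
D→B→A→E→F: 28 + 12 + 10 + 18 = 68
The minimum is 45.

45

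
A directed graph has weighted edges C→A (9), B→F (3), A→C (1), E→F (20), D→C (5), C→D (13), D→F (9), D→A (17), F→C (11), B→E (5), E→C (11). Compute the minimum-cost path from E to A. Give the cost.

Paths from E to A:
E → C → A: 11 + 9 = 20
E → C → D → A: 11 + 13 + 17 = 41
E → F → C → D → A: 20 + 11 + 13 + 17 = 61
E → F → C → A: 20 + 11 + 9 = 40
The minimum is 20.

20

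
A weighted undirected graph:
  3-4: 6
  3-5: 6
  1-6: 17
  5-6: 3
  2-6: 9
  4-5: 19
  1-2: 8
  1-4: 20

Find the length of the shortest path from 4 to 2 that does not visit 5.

28

Routes from 4 to 2 avoiding 5:
4 -> 1 -> 2: 20 + 8 = 28
4 -> 1 -> 6 -> 2: 20 + 17 + 9 = 46
Shortest: 28.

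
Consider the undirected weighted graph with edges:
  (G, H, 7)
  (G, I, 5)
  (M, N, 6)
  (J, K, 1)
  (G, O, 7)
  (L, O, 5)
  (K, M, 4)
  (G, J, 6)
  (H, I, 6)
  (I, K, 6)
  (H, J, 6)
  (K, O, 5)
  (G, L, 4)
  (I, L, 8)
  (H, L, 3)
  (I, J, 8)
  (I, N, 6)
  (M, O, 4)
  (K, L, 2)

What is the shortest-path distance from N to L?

12

Comparing a few candidate routes:
N→I→L: 6 + 8 = 14
N→I→K→L: 6 + 6 + 2 = 14
N→M→K→L: 6 + 4 + 2 = 12
N→I→H→L: 6 + 6 + 3 = 15
The minimum is 12.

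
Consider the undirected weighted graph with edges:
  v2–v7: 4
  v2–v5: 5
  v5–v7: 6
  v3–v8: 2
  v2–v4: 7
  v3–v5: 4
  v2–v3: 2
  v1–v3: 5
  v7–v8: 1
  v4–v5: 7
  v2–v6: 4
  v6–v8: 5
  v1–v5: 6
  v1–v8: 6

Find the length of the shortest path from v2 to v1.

A few of the v2→v1 routes:
v2 -> v7 -> v8 -> v1: 4 + 1 + 6 = 11
v2 -> v3 -> v1: 2 + 5 = 7
v2 -> v3 -> v8 -> v1: 2 + 2 + 6 = 10
v2 -> v5 -> v1: 5 + 6 = 11
v2 -> v7 -> v8 -> v3 -> v1: 4 + 1 + 2 + 5 = 12
v2 -> v3 -> v5 -> v1: 2 + 4 + 6 = 12
The minimum is 7.

7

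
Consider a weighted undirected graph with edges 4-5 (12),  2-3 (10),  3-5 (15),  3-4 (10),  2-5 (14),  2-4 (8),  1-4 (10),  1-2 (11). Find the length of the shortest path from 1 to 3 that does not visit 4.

Candidate routes:
1→2→5→3: 11 + 14 + 15 = 40
1→2→3: 11 + 10 = 21
Best route has total 21.

21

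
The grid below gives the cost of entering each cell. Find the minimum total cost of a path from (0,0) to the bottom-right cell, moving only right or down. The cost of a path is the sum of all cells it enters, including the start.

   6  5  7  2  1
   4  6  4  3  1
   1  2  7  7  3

25

Path [0,0] [0,1] [0,2] [0,3] [0,4] [1,4] [2,4]: 6 + 5 + 7 + 2 + 1 + 1 + 3 = 25.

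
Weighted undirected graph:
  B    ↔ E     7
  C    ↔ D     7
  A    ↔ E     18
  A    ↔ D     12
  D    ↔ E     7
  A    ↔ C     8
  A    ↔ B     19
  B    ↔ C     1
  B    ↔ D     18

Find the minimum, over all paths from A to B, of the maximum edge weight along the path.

Some routes from A to B:
A → D → C → B: max(12, 7, 1) = 12
A → D → E → B: max(12, 7, 7) = 12
A → C → B: max(8, 1) = 8
A → C → D → E → B: max(8, 7, 7, 7) = 8
A → D → B: max(12, 18) = 18
The minimum achievable maximum is 8.

8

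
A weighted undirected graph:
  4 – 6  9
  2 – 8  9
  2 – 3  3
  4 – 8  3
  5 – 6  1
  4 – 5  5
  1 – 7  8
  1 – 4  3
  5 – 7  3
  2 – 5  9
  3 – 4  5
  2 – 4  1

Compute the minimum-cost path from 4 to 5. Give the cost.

5

Some routes from 4 to 5:
4 → 1 → 7 → 5: 3 + 8 + 3 = 14
4 → 2 → 5: 1 + 9 = 10
4 → 5: 5
4 → 6 → 5: 9 + 1 = 10
Best route has total 5.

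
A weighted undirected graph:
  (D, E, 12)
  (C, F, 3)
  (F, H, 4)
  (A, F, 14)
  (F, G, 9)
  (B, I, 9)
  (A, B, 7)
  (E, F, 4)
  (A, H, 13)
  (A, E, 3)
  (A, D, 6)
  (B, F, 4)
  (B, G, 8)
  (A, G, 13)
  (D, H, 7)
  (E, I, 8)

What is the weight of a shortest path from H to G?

Some routes from H to G:
H - F - E - A - G: 4 + 4 + 3 + 13 = 24
H - F - B - G: 4 + 4 + 8 = 16
H - F - G: 4 + 9 = 13
Best route has total 13.

13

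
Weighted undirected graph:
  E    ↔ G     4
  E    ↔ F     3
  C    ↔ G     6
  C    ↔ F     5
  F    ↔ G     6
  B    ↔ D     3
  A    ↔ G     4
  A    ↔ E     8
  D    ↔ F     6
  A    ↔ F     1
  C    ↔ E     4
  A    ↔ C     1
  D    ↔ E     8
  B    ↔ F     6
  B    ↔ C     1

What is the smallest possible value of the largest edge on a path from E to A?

3

Some routes from E to A:
E → F → A: max(3, 1) = 3
E → C → A: max(4, 1) = 4
E → G → A: max(4, 4) = 4
Smallest bottleneck: 3.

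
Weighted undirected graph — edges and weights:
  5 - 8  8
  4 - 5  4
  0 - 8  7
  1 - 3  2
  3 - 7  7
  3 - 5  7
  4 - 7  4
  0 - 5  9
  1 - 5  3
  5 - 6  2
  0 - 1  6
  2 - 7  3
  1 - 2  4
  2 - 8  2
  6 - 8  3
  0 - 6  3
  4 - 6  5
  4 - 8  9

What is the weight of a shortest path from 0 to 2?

8

Some routes from 0 to 2:
0→8→2: 7 + 2 = 9
0→1→2: 6 + 4 = 10
0→6→8→2: 3 + 3 + 2 = 8
0→6→5→1→2: 3 + 2 + 3 + 4 = 12
The minimum is 8.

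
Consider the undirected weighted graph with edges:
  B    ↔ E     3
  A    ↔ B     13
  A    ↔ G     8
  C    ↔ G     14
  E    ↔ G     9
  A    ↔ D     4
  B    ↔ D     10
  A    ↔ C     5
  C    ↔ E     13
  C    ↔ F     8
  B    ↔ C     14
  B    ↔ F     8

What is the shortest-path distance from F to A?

Comparing a few candidate routes:
F-B-E-C-A: 8 + 3 + 13 + 5 = 29
F-B-D-A: 8 + 10 + 4 = 22
F-B-A: 8 + 13 = 21
F-B-C-A: 8 + 14 + 5 = 27
F-B-E-G-A: 8 + 3 + 9 + 8 = 28
F-C-A: 8 + 5 = 13
Best route has total 13.

13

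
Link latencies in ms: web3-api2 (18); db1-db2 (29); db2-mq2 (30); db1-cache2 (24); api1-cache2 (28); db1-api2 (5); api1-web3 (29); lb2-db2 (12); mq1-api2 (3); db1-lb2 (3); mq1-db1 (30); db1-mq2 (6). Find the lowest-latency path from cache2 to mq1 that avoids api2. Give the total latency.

54

Routes from cache2 to mq1 avoiding api2:
cache2 → db1 → mq1: 24 + 30 = 54
Shortest: 54 ms.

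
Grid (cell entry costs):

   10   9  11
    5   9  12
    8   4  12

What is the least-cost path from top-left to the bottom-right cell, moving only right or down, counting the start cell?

39

Best path: [0,0] -> [1,0] -> [2,0] -> [2,1] -> [2,2]
Cost: 10 + 5 + 8 + 4 + 12 = 39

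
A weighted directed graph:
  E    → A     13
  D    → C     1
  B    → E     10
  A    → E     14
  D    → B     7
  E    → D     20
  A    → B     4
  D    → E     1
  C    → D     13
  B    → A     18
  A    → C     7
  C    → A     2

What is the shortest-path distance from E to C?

Candidate routes:
E→D→B→A→C: 20 + 7 + 18 + 7 = 52
E→D→C: 20 + 1 = 21
E→A→C: 13 + 7 = 20
Best route has total 20.

20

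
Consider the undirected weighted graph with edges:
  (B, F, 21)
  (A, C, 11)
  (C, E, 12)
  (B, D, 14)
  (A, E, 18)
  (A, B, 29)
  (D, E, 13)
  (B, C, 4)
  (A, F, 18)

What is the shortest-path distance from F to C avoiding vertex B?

Routes from F to C avoiding B:
F -> A -> C: 18 + 11 = 29
F -> A -> E -> C: 18 + 18 + 12 = 48
The minimum is 29.

29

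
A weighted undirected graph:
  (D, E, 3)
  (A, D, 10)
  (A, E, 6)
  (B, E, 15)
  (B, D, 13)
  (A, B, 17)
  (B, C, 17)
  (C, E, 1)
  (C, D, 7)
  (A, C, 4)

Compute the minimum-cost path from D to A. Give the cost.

Checking several routes:
D - E - A: 3 + 6 = 9
D - A: 10
D - C - A: 7 + 4 = 11
D - C - E - A: 7 + 1 + 6 = 14
D - E - C - A: 3 + 1 + 4 = 8
Best route has total 8.

8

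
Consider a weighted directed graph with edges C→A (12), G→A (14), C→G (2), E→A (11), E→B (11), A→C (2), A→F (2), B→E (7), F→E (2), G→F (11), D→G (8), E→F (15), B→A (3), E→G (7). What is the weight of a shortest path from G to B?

Candidate routes:
G→A→F→E→B: 14 + 2 + 2 + 11 = 29
G→F→E→B: 11 + 2 + 11 = 24
The minimum is 24.

24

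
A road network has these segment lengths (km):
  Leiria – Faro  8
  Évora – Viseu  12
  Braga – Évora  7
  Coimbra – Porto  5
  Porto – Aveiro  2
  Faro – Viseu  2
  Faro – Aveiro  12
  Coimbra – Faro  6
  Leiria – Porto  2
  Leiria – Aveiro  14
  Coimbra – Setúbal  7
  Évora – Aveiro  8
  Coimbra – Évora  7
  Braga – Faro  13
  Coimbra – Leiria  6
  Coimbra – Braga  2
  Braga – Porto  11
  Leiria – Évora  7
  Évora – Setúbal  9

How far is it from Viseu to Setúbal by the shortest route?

Comparing a few candidate routes:
Viseu→Faro→Coimbra→Setúbal: 2 + 6 + 7 = 15
Viseu→Faro→Leiria→Coimbra→Setúbal: 2 + 8 + 6 + 7 = 23
Viseu→Évora→Setúbal: 12 + 9 = 21
Shortest: 15 km.

15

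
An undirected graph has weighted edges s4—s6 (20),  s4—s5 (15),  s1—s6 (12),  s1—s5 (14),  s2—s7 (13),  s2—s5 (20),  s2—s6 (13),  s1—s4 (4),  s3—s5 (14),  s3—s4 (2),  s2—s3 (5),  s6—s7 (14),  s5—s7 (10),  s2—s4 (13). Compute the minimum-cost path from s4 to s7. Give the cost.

20

A few of the s4→s7 routes:
s4 - s3 - s2 - s7: 2 + 5 + 13 = 20
s4 - s1 - s6 - s7: 4 + 12 + 14 = 30
s4 - s1 - s5 - s7: 4 + 14 + 10 = 28
s4 - s3 - s5 - s7: 2 + 14 + 10 = 26
s4 - s2 - s7: 13 + 13 = 26
s4 - s5 - s7: 15 + 10 = 25
Shortest: 20.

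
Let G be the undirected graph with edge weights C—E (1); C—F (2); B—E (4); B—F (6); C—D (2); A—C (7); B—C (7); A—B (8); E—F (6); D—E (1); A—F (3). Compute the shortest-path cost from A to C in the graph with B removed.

5

Routes from A to C avoiding B:
A -> F -> C: 3 + 2 = 5
A -> F -> E -> C: 3 + 6 + 1 = 10
A -> C: 7
A -> F -> E -> D -> C: 3 + 6 + 1 + 2 = 12
Best route has total 5.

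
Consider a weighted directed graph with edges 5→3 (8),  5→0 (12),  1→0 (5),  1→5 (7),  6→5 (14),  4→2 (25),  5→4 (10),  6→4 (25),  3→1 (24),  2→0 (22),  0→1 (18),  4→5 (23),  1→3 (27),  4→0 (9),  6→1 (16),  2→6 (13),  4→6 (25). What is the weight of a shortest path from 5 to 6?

35

Routes from 5 to 6:
5-4-6: 10 + 25 = 35
5-4-2-6: 10 + 25 + 13 = 48
Best route has total 35.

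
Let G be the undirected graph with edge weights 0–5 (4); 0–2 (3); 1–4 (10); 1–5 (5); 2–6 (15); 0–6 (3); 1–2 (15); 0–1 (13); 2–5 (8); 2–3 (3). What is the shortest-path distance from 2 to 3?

3

Candidate routes:
2 → 3: 3
Shortest: 3.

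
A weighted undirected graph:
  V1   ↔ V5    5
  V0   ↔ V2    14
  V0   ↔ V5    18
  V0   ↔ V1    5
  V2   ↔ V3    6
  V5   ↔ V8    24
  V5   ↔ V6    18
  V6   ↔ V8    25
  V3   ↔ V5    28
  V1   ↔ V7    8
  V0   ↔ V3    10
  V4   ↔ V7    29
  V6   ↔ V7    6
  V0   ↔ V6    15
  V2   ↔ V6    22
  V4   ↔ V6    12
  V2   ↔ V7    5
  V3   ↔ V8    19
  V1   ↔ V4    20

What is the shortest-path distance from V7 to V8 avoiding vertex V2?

A few of the V7→V8 routes:
V7 - V6 - V0 - V3 - V8: 6 + 15 + 10 + 19 = 50
V7 - V1 - V0 - V6 - V8: 8 + 5 + 15 + 25 = 53
V7 - V6 - V5 - V8: 6 + 18 + 24 = 48
V7 - V1 - V5 - V8: 8 + 5 + 24 = 37
V7 - V1 - V0 - V3 - V8: 8 + 5 + 10 + 19 = 42
V7 - V6 - V8: 6 + 25 = 31
The minimum is 31.

31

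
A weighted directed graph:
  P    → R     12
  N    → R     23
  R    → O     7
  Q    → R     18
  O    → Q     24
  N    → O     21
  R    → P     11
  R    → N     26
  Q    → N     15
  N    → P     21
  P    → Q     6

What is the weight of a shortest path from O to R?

Paths from O to R:
O -> Q -> N -> R: 24 + 15 + 23 = 62
O -> Q -> N -> P -> R: 24 + 15 + 21 + 12 = 72
O -> Q -> R: 24 + 18 = 42
Best route has total 42.

42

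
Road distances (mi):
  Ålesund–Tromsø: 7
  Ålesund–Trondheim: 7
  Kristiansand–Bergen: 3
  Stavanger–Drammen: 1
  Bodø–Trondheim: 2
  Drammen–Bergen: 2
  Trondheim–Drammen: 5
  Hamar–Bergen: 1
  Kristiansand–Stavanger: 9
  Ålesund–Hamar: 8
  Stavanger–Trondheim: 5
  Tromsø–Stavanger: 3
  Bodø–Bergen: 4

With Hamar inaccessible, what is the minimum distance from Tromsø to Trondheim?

8

Some routes from Tromsø to Trondheim avoiding Hamar:
Tromsø→Stavanger→Drammen→Bergen→Bodø→Trondheim: 3 + 1 + 2 + 4 + 2 = 12
Tromsø→Stavanger→Trondheim: 3 + 5 = 8
Tromsø→Stavanger→Drammen→Trondheim: 3 + 1 + 5 = 9
Shortest: 8 mi.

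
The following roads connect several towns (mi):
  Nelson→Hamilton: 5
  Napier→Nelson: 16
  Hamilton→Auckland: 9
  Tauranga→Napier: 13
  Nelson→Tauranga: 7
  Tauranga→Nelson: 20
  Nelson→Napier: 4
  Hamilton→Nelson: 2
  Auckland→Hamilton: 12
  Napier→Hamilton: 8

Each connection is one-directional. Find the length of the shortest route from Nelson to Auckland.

14

Candidate routes:
Nelson → Hamilton → Auckland: 5 + 9 = 14
Nelson → Napier → Hamilton → Auckland: 4 + 8 + 9 = 21
Nelson → Tauranga → Napier → Hamilton → Auckland: 7 + 13 + 8 + 9 = 37
Best route has total 14 mi.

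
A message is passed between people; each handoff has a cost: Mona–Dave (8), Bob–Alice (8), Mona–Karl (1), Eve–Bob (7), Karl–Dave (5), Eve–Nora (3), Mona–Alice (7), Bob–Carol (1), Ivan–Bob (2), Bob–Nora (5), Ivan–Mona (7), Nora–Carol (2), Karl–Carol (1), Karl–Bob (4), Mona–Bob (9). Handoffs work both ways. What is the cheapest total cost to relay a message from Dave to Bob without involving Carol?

A few of the Dave→Bob routes:
Dave-Karl-Mona-Bob: 5 + 1 + 9 = 15
Dave-Karl-Bob: 5 + 4 = 9
Dave-Mona-Ivan-Bob: 8 + 7 + 2 = 17
Dave-Mona-Karl-Bob: 8 + 1 + 4 = 13
Dave-Karl-Mona-Ivan-Bob: 5 + 1 + 7 + 2 = 15
Best route has total 9.

9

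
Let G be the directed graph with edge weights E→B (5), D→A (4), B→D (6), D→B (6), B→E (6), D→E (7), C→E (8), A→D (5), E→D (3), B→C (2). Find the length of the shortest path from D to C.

Routes from D to C:
D→E→B→C: 7 + 5 + 2 = 14
D→B→C: 6 + 2 = 8
Shortest: 8.

8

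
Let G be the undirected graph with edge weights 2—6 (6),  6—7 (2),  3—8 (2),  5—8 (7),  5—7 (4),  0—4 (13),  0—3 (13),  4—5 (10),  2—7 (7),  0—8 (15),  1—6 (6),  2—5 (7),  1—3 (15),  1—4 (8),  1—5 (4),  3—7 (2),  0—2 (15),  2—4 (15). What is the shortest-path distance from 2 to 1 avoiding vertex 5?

12

Checking several routes:
2-4-1: 15 + 8 = 23
2-7-6-1: 7 + 2 + 6 = 15
2-6-1: 6 + 6 = 12
Best route has total 12.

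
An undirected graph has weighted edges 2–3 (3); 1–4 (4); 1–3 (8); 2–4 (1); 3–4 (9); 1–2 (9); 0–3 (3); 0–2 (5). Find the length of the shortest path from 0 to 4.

6

Checking several routes:
0 -> 3 -> 4: 3 + 9 = 12
0 -> 2 -> 3 -> 4: 5 + 3 + 9 = 17
0 -> 2 -> 4: 5 + 1 = 6
0 -> 3 -> 2 -> 4: 3 + 3 + 1 = 7
0 -> 2 -> 1 -> 4: 5 + 9 + 4 = 18
0 -> 3 -> 1 -> 4: 3 + 8 + 4 = 15
The minimum is 6.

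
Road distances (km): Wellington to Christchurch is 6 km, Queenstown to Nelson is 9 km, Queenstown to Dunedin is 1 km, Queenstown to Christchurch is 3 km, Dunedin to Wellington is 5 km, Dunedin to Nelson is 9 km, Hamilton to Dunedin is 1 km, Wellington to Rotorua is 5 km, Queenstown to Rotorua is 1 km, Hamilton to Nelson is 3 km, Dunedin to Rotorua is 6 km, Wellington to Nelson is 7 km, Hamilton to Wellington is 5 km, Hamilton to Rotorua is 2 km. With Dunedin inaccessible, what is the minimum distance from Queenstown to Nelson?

6

Checking several routes:
Queenstown - Nelson: 9
Queenstown - Rotorua - Hamilton - Nelson: 1 + 2 + 3 = 6
Queenstown - Rotorua - Wellington - Hamilton - Nelson: 1 + 5 + 5 + 3 = 14
Queenstown - Rotorua - Wellington - Nelson: 1 + 5 + 7 = 13
Queenstown - Christchurch - Wellington - Nelson: 3 + 6 + 7 = 16
Queenstown - Rotorua - Hamilton - Wellington - Nelson: 1 + 2 + 5 + 7 = 15
Shortest: 6 km.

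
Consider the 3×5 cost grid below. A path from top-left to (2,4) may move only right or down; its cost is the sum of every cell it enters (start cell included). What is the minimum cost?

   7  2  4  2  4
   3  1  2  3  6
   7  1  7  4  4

Best path: (0,0) → (0,1) → (1,1) → (1,2) → (1,3) → (2,3) → (2,4)
Cost: 7 + 2 + 1 + 2 + 3 + 4 + 4 = 23
(Top row then right column would cost 29.)

23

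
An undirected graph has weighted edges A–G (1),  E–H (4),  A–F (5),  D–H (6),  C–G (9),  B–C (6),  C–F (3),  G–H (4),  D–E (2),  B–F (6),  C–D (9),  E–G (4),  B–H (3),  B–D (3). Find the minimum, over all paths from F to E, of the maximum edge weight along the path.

A few of the F→E routes:
F-A-G-H-E: max(5, 1, 4, 4) = 5
F-A-G-E: max(5, 1, 4) = 5
F-A-G-H-B-D-E: max(5, 1, 4, 3, 3, 2) = 5
Best route has worst link 5.

5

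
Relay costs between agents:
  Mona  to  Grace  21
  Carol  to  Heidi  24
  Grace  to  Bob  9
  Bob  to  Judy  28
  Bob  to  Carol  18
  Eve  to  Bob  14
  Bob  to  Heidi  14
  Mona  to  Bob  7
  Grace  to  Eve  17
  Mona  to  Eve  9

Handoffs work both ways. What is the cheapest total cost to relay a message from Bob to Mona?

7

Candidate routes:
Bob→Eve→Mona: 14 + 9 = 23
Bob→Eve→Grace→Mona: 14 + 17 + 21 = 52
Bob→Mona: 7
Bob→Grace→Mona: 9 + 21 = 30
Bob→Grace→Eve→Mona: 9 + 17 + 9 = 35
Best route has total 7.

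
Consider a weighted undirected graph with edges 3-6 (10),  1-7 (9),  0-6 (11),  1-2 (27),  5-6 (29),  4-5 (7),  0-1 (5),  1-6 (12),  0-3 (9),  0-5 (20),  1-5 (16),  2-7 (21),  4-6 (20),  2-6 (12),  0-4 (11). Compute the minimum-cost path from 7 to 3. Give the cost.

23

Checking several routes:
7→1→6→3: 9 + 12 + 10 = 31
7→1→0→6→3: 9 + 5 + 11 + 10 = 35
7→1→0→3: 9 + 5 + 9 = 23
Shortest: 23.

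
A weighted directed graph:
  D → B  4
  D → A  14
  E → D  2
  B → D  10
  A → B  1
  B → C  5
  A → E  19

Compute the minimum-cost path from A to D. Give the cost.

Routes from A to D:
A - E - D: 19 + 2 = 21
A - B - D: 1 + 10 = 11
Best route has total 11.

11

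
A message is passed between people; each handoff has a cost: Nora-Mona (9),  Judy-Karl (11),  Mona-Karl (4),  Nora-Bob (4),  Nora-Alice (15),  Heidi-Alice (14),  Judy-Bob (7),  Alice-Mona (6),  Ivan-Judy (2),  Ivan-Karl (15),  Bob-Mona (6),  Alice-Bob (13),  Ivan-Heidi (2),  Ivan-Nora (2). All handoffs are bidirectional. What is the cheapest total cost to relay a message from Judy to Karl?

Comparing a few candidate routes:
Judy-Ivan-Karl: 2 + 15 = 17
Judy-Bob-Mona-Karl: 7 + 6 + 4 = 17
Judy-Karl: 11
Best route has total 11.

11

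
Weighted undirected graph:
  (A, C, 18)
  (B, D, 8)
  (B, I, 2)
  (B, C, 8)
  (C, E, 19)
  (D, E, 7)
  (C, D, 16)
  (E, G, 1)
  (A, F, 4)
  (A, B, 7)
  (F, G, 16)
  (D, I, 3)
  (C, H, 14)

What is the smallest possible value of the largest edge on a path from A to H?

14

Some routes from A to H:
A→B→I→D→C→H: max(7, 2, 3, 16, 14) = 16
A→F→G→E→D→B→C→H: max(4, 16, 1, 7, 8, 8, 14) = 16
A→F→G→E→D→C→H: max(4, 16, 1, 7, 16, 14) = 16
A→F→G→E→D→I→B→C→H: max(4, 16, 1, 7, 3, 2, 8, 14) = 16
A→B→C→H: max(7, 8, 14) = 14
A→B→D→C→H: max(7, 8, 16, 14) = 16
Smallest bottleneck: 14.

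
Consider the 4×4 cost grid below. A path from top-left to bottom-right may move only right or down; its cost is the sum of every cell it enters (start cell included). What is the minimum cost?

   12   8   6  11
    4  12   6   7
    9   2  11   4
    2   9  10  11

Path [0,0] → [1,0] → [2,0] → [2,1] → [2,2] → [2,3] → [3,3]: 12 + 4 + 9 + 2 + 11 + 4 + 11 = 53.

53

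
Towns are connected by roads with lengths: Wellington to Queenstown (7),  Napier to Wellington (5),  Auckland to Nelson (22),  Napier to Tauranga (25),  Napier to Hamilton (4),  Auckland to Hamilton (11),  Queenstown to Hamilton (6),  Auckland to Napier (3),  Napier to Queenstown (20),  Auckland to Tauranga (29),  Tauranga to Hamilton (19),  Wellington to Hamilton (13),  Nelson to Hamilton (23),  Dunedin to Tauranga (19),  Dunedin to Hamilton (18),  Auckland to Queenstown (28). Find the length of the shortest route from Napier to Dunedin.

Checking several routes:
Napier → Hamilton → Tauranga → Dunedin: 4 + 19 + 19 = 42
Napier → Wellington → Hamilton → Dunedin: 5 + 13 + 18 = 36
Napier → Auckland → Hamilton → Dunedin: 3 + 11 + 18 = 32
Napier → Hamilton → Dunedin: 4 + 18 = 22
Napier → Wellington → Queenstown → Hamilton → Dunedin: 5 + 7 + 6 + 18 = 36
Shortest: 22.

22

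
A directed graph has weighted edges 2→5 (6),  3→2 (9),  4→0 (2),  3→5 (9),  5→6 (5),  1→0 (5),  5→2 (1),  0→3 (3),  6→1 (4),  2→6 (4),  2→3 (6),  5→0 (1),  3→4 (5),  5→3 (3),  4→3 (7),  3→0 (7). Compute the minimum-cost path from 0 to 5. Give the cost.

Routes from 0 to 5:
0→3→2→5: 3 + 9 + 6 = 18
0→3→5: 3 + 9 = 12
The minimum is 12.

12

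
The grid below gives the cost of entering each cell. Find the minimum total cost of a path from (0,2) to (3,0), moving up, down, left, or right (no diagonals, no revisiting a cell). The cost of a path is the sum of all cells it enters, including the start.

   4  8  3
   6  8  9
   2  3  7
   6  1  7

29

One optimal route is r0c2 -> r0c1 -> r0c0 -> r1c0 -> r2c0 -> r3c0.
Its cost is 3 + 8 + 4 + 6 + 2 + 6 = 29.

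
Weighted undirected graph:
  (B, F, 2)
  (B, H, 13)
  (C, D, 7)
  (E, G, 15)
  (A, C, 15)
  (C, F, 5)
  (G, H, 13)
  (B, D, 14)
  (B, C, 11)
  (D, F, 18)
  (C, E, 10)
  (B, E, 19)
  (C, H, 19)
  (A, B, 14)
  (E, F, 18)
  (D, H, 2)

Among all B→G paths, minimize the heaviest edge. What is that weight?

Some routes from B to G:
B -> D -> C -> E -> G: max(14, 7, 10, 15) = 15
B -> H -> G: max(13, 13) = 13
B -> D -> H -> G: max(14, 2, 13) = 14
B -> C -> D -> H -> G: max(11, 7, 2, 13) = 13
B -> A -> C -> E -> G: max(14, 15, 10, 15) = 15
B -> F -> C -> D -> H -> G: max(2, 5, 7, 2, 13) = 13
Best route has worst link 13.

13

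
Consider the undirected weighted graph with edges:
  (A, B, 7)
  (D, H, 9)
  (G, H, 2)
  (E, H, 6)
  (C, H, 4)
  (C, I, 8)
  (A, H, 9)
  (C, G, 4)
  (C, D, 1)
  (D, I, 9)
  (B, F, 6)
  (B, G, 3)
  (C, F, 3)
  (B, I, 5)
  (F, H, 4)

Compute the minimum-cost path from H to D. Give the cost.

Checking several routes:
H - D: 9
H - F - C - D: 4 + 3 + 1 = 8
H - G - C - D: 2 + 4 + 1 = 7
H - C - D: 4 + 1 = 5
The minimum is 5.

5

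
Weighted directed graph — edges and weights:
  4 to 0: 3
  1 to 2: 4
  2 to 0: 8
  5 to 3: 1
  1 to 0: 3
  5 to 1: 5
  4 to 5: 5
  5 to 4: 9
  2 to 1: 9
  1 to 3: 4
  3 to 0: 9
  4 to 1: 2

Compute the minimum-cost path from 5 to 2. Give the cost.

9

Candidate routes:
5 -> 4 -> 1 -> 2: 9 + 2 + 4 = 15
5 -> 1 -> 2: 5 + 4 = 9
The minimum is 9.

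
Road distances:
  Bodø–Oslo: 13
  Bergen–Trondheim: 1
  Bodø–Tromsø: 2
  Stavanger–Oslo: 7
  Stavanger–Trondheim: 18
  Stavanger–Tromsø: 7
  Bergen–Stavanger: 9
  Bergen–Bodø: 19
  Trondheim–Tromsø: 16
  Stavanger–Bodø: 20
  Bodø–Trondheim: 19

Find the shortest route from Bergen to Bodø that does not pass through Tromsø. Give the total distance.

Comparing a few candidate routes:
Bergen → Stavanger → Oslo → Bodø: 9 + 7 + 13 = 29
Bergen → Bodø: 19
Bergen → Trondheim → Bodø: 1 + 19 = 20
Shortest: 19.

19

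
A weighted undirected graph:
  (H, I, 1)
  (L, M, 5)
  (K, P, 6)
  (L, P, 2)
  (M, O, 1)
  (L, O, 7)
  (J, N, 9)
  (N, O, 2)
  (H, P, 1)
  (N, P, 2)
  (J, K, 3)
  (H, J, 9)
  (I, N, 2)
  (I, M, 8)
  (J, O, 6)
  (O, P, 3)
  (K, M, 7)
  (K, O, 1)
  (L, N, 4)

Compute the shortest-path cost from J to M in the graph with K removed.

A few of the J→M routes:
J→H→P→O→M: 9 + 1 + 3 + 1 = 14
J→N→P→O→M: 9 + 2 + 3 + 1 = 15
J→H→I→N→O→M: 9 + 1 + 2 + 2 + 1 = 15
J→O→M: 6 + 1 = 7
J→N→O→M: 9 + 2 + 1 = 12
Shortest: 7.

7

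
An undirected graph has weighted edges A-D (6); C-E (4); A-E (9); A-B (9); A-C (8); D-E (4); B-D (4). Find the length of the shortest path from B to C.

Comparing a few candidate routes:
B-D-E-C: 4 + 4 + 4 = 12
B-D-A-E-C: 4 + 6 + 9 + 4 = 23
B-D-A-C: 4 + 6 + 8 = 18
B-A-E-C: 9 + 9 + 4 = 22
B-A-C: 9 + 8 = 17
The minimum is 12.

12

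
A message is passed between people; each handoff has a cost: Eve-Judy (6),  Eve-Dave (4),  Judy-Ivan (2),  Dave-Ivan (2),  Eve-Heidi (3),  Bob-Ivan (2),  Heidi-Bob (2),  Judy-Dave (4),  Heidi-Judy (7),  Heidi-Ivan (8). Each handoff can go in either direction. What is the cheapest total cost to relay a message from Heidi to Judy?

Some routes from Heidi to Judy:
Heidi -> Ivan -> Judy: 8 + 2 = 10
Heidi -> Bob -> Ivan -> Dave -> Judy: 2 + 2 + 2 + 4 = 10
Heidi -> Bob -> Ivan -> Judy: 2 + 2 + 2 = 6
Heidi -> Eve -> Judy: 3 + 6 = 9
Heidi -> Judy: 7
Heidi -> Eve -> Dave -> Judy: 3 + 4 + 4 = 11
Shortest: 6.

6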